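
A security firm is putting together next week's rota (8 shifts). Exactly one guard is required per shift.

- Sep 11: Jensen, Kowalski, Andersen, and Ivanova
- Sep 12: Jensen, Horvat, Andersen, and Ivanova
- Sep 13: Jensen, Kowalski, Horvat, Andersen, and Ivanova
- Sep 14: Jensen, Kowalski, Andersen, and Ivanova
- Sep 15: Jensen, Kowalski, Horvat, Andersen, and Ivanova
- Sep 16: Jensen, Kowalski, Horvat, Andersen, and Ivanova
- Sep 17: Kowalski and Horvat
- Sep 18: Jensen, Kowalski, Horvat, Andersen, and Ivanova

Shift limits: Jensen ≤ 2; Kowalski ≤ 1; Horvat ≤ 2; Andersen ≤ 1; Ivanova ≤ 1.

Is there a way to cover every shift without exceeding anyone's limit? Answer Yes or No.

Total capacity is 2+1+2+1+1 = 7 but 8 worker-slots are needed — infeasible.

No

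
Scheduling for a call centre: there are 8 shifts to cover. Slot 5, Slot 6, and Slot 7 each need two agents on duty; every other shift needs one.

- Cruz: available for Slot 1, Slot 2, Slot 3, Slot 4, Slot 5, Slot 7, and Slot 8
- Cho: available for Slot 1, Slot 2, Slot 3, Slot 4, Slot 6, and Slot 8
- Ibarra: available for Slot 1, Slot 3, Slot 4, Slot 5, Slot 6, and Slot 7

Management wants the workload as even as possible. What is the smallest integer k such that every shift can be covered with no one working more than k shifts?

With 3 agents and 11 worker-slots to fill, someone must work at least ⌈11/3⌉ = 4 shifts, so k ≥ 4.
k = 4 works: Slot 1→Cho, Slot 2→Cruz, Slot 3→Cho, Slot 4→Cho, Slot 5→Cruz+Ibarra, Slot 6→Cho+Ibarra, Slot 7→Cruz+Ibarra, Slot 8→Cruz.
Loads: Cruz 4, Cho 4, Ibarra 3 — all ≤ 4.

4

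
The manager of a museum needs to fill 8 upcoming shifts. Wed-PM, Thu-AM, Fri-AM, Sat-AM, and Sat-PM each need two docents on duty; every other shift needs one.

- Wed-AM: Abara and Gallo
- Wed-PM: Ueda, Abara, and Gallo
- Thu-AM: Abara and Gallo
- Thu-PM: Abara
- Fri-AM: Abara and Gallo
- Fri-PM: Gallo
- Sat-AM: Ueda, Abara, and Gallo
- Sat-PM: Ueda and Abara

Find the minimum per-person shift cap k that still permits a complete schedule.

With 3 docents and 13 worker-slots to fill, someone must work at least ⌈13/3⌉ = 5 shifts, so k ≥ 5.
k = 5 works: Wed-AM→Abara, Wed-PM→Ueda+Gallo, Thu-AM→Abara+Gallo, Thu-PM→Abara, Fri-AM→Abara+Gallo, Fri-PM→Gallo, Sat-AM→Ueda+Gallo, Sat-PM→Ueda+Abara.
Loads: Ueda 3, Abara 5, Gallo 5 — all ≤ 5.

5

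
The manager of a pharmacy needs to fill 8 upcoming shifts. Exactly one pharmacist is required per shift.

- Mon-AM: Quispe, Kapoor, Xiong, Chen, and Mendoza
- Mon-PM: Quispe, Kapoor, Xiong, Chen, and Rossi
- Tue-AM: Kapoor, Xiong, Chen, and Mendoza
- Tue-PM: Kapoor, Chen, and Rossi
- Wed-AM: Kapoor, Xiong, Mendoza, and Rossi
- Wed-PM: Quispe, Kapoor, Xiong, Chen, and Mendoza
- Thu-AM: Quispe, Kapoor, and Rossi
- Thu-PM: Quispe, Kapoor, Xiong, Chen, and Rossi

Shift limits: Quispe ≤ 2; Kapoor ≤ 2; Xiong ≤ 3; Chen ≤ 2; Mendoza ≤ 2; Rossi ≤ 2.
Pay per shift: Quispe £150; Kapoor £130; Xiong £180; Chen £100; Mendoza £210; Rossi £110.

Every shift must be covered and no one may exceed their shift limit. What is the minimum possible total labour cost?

£980

Picking the cheapest available pharmacist for each shift independently would cost £820, but that ignores the shift limits.
An optimal schedule: Mon-AM→Kapoor, Mon-PM→Kapoor, Tue-AM→Chen, Tue-PM→Chen, Wed-AM→Rossi, Wed-PM→Quispe, Thu-AM→Rossi, Thu-PM→Quispe.
Total: 130 + 130 + 100 + 100 + 110 + 150 + 110 + 150 = £980.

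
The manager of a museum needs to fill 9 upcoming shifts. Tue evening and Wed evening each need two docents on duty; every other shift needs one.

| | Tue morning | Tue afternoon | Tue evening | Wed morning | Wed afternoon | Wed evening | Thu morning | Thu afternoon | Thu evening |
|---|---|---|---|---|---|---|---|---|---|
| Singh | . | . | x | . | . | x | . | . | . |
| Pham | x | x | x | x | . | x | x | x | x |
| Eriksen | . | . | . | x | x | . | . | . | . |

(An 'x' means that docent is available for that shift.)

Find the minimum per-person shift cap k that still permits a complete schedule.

7

With 3 docents and 11 worker-slots to fill, someone must work at least ⌈11/3⌉ = 4 shifts, so k ≥ 4.
k = 6 is infeasible (exhaustive check).
k = 7 works: Tue morning→Pham, Tue afternoon→Pham, Tue evening→Singh+Pham, Wed morning→Eriksen, Wed afternoon→Eriksen, Wed evening→Singh+Pham, Thu morning→Pham, Thu afternoon→Pham, Thu evening→Pham.
Loads: Singh 2, Pham 7, Eriksen 2 — all ≤ 7.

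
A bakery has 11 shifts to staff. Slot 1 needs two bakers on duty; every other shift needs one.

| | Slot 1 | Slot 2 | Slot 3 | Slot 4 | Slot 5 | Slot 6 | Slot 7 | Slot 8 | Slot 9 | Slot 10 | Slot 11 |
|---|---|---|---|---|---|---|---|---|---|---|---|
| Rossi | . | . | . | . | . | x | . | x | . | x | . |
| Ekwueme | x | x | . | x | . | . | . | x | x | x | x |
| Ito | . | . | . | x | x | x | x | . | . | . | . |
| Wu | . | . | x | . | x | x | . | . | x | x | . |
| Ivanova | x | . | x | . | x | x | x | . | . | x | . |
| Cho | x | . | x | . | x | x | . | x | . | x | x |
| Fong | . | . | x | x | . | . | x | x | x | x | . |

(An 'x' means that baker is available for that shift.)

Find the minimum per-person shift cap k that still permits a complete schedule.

2

With 7 bakers and 12 worker-slots to fill, someone must work at least ⌈12/7⌉ = 2 shifts, so k ≥ 2.
k = 2 works: Slot 1→Ivanova+Cho, Slot 2→Ekwueme, Slot 3→Wu, Slot 4→Ito, Slot 5→Ivanova, Slot 6→Rossi, Slot 7→Ito, Slot 8→Rossi, Slot 9→Wu, Slot 10→Cho, Slot 11→Ekwueme.
Loads: Rossi 2, Ekwueme 2, Ito 2, Wu 2, Ivanova 2, Cho 2, Fong 0 — all ≤ 2.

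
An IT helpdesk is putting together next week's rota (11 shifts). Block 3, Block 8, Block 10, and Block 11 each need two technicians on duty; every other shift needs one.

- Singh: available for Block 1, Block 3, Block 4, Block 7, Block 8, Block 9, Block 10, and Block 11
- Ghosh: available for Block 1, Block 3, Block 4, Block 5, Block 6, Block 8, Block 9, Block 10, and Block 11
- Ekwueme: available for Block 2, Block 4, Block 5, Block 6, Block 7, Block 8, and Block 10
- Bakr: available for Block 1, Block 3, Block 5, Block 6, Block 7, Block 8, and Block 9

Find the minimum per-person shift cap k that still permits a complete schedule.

With 4 technicians and 15 worker-slots to fill, someone must work at least ⌈15/4⌉ = 4 shifts, so k ≥ 4.
k = 4 works: Block 1→Singh, Block 2→Ekwueme, Block 3→Singh+Ghosh, Block 4→Singh, Block 5→Ghosh, Block 6→Ekwueme, Block 7→Bakr, Block 8→Ekwueme+Bakr, Block 9→Bakr, Block 10→Ghosh+Ekwueme, Block 11→Singh+Ghosh.
Loads: Singh 4, Ghosh 4, Ekwueme 4, Bakr 3 — all ≤ 4.

4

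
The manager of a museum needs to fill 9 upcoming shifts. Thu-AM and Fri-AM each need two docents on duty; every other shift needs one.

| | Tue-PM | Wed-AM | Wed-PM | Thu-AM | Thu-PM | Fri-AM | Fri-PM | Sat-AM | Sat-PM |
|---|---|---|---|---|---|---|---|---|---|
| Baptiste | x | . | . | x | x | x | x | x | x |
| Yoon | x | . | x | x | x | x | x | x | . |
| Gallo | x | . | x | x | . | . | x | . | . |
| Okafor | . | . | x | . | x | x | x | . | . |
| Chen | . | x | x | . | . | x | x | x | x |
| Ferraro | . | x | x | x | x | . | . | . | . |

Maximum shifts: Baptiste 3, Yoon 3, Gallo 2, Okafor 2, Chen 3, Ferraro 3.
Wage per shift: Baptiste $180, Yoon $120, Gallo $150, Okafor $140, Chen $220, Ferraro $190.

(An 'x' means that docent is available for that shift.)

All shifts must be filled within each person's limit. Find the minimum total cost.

$1670

Picking the cheapest available docent for each shift independently would cost $1500, but that ignores the shift limits.
An optimal schedule: Tue-PM→Yoon, Wed-AM→Ferraro, Wed-PM→Okafor, Thu-AM→Gallo+Baptiste, Thu-PM→Yoon, Fri-AM→Okafor+Baptiste, Fri-PM→Gallo, Sat-AM→Yoon, Sat-PM→Baptiste.
Total: 120 + 190 + 140 + 150 + 180 + 120 + 140 + 180 + 150 + 120 + 180 = $1670.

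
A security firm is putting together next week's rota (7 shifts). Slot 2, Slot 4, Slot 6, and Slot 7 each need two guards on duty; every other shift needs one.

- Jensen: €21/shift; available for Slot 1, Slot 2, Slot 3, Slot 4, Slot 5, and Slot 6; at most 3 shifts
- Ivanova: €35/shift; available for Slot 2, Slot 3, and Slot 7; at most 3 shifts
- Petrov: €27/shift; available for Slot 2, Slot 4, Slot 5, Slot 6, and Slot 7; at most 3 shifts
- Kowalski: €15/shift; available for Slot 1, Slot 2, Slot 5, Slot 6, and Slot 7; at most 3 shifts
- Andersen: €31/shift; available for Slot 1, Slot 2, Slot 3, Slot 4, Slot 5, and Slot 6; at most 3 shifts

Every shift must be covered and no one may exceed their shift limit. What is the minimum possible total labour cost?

€251

Picking the cheapest available guard for each shift independently would cost €213, but that ignores the shift limits.
An optimal schedule: Slot 1→Kowalski, Slot 2→Petrov+Andersen, Slot 3→Jensen, Slot 4→Jensen+Petrov, Slot 5→Kowalski, Slot 6→Jensen+Andersen, Slot 7→Kowalski+Petrov.
Total: 15 + 27 + 31 + 21 + 21 + 27 + 15 + 21 + 31 + 15 + 27 = €251.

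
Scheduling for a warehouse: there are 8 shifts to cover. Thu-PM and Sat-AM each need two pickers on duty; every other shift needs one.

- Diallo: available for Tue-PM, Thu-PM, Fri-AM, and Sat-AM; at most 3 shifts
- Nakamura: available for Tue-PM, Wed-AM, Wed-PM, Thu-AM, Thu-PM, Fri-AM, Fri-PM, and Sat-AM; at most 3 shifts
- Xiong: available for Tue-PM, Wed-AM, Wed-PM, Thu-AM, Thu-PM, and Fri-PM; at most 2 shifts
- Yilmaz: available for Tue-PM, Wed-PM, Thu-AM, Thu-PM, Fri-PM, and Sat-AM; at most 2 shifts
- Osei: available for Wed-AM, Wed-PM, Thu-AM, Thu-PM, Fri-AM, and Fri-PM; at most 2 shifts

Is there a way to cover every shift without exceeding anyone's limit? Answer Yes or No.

One valid schedule: Tue-PM→Diallo, Wed-AM→Nakamura, Wed-PM→Nakamura, Thu-AM→Xiong, Thu-PM→Yilmaz+Osei, Fri-AM→Diallo, Fri-PM→Xiong, Sat-AM→Diallo+Nakamura.
Loads: Diallo 3/3, Nakamura 3/3, Xiong 2/2, Yilmaz 1/2, Osei 1/2 — all within limits.

Yes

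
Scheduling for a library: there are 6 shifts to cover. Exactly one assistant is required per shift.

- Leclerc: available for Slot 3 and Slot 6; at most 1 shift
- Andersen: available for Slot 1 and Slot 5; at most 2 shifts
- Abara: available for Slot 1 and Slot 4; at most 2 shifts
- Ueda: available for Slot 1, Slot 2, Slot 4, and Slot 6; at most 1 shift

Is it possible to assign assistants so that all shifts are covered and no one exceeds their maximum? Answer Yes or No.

Total capacity is 6 and 6 slots are needed, so capacity alone doesn't rule it out.
Shifts {Slot 2, Slot 3, Slot 6} need 3 worker-slots in total, but the assistants available for any of those shifts (Leclerc and Ueda) can supply at most 2 among them. So no valid schedule exists.

No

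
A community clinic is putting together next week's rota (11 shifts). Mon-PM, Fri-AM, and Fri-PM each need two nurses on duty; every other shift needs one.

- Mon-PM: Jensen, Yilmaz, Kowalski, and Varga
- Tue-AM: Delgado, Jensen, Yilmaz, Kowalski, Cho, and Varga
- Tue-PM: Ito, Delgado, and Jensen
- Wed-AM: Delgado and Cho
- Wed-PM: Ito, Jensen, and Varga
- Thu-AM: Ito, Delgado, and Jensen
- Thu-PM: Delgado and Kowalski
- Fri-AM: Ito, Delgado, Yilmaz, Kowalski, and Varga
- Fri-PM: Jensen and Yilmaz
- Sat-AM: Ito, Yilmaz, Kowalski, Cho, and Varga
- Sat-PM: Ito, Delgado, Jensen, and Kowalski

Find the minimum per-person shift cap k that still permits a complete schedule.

With 7 nurses and 14 worker-slots to fill, someone must work at least ⌈14/7⌉ = 2 shifts, so k ≥ 2.
k = 2 works: Mon-PM→Yilmaz+Varga, Tue-AM→Cho, Tue-PM→Ito, Wed-AM→Delgado, Wed-PM→Ito, Thu-AM→Jensen, Thu-PM→Delgado, Fri-AM→Kowalski+Varga, Fri-PM→Jensen+Yilmaz, Sat-AM→Cho, Sat-PM→Kowalski.
Loads: Ito 2, Delgado 2, Jensen 2, Yilmaz 2, Kowalski 2, Cho 2, Varga 2 — all ≤ 2.

2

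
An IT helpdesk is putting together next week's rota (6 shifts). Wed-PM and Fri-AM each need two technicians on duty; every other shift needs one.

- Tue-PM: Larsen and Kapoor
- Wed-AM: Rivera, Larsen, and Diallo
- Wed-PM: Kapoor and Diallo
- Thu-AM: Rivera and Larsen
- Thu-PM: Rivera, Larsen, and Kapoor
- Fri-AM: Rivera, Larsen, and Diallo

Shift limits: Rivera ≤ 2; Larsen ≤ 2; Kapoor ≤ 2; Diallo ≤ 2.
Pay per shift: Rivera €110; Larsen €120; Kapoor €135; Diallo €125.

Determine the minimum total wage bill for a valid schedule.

€980

Wed-PM can only be covered by Kapoor and Diallo, so that assignment is forced.
Picking the cheapest available technician for each shift independently would cost €940, but that ignores the shift limits.
An optimal schedule: Tue-PM→Larsen, Wed-AM→Rivera, Wed-PM→Kapoor+Diallo, Thu-AM→Rivera, Thu-PM→Kapoor, Fri-AM→Larsen+Diallo.
Total: 120 + 110 + 135 + 125 + 110 + 135 + 120 + 125 = €980.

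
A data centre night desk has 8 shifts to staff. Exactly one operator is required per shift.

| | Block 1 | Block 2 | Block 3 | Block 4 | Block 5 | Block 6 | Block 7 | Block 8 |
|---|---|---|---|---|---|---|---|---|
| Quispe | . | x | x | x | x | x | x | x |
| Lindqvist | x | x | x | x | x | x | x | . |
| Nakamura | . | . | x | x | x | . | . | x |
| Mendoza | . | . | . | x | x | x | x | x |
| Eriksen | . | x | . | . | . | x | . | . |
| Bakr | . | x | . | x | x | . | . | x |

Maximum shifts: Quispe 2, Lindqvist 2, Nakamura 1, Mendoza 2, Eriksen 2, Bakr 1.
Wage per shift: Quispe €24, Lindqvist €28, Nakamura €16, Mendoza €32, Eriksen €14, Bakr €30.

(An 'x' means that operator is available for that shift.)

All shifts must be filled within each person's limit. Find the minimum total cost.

Block 1 can only be covered by Lindqvist, so that assignment is forced.
Picking the cheapest available operator for each shift independently would cost €144, but that ignores the shift limits.
An optimal schedule: Block 1→Lindqvist, Block 2→Eriksen, Block 3→Nakamura, Block 4→Lindqvist, Block 5→Bakr, Block 6→Eriksen, Block 7→Quispe, Block 8→Quispe.
Total: 28 + 14 + 16 + 28 + 30 + 14 + 24 + 24 = €178.

€178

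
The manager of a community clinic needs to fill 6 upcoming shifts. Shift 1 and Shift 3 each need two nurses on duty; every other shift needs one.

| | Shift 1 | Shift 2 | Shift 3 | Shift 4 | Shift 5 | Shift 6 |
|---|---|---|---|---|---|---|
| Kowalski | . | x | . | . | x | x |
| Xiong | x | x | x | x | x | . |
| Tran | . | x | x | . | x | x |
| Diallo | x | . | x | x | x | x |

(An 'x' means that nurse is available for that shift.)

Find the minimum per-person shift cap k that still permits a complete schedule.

2

With 4 nurses and 8 worker-slots to fill, someone must work at least ⌈8/4⌉ = 2 shifts, so k ≥ 2.
k = 2 works: Shift 1→Xiong+Diallo, Shift 2→Kowalski, Shift 3→Tran+Diallo, Shift 4→Xiong, Shift 5→Tran, Shift 6→Kowalski.
Loads: Kowalski 2, Xiong 2, Tran 2, Diallo 2 — all ≤ 2.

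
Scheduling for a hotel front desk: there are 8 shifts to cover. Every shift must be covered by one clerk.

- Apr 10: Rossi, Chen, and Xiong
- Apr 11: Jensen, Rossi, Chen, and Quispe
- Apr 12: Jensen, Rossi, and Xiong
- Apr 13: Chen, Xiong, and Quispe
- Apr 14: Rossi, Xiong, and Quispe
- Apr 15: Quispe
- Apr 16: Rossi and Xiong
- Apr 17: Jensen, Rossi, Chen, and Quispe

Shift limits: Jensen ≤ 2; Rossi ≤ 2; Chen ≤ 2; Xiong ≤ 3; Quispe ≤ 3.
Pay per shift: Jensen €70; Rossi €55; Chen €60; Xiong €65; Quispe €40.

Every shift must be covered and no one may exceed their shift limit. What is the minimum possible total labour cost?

Apr 15 can only be covered by Quispe, so that assignment is forced.
Picking the cheapest available clerk for each shift independently would cost €365, but that ignores the shift limits.
An optimal schedule: Apr 10→Rossi, Apr 11→Chen, Apr 12→Xiong, Apr 13→Quispe, Apr 14→Quispe, Apr 15→Quispe, Apr 16→Rossi, Apr 17→Chen.
Total: 55 + 60 + 65 + 40 + 40 + 40 + 55 + 60 = €415.

€415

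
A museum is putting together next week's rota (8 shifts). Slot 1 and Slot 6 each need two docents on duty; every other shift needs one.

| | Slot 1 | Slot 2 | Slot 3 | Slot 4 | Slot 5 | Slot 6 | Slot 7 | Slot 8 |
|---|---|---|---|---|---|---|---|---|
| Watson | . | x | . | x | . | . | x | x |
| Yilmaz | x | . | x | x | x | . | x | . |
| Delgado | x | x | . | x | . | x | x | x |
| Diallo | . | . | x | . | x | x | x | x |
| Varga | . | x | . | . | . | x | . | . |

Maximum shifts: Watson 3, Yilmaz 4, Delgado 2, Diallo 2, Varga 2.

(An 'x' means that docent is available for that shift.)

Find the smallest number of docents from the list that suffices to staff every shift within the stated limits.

4

10 slots to fill and no one can take more than 4, so at least ⌈10/4⌉ = 3 docents are needed.
Any 3 docents together have capacity at most 4+3+2 = 9 < 10 slots, so 3 can never suffice.
Watson, Yilmaz, Delgado, and Diallo alone can cover everything: Slot 1→Yilmaz+Delgado, Slot 2→Watson, Slot 3→Yilmaz, Slot 4→Watson, Slot 5→Yilmaz, Slot 6→Delgado+Diallo, Slot 7→Yilmaz, Slot 8→Watson.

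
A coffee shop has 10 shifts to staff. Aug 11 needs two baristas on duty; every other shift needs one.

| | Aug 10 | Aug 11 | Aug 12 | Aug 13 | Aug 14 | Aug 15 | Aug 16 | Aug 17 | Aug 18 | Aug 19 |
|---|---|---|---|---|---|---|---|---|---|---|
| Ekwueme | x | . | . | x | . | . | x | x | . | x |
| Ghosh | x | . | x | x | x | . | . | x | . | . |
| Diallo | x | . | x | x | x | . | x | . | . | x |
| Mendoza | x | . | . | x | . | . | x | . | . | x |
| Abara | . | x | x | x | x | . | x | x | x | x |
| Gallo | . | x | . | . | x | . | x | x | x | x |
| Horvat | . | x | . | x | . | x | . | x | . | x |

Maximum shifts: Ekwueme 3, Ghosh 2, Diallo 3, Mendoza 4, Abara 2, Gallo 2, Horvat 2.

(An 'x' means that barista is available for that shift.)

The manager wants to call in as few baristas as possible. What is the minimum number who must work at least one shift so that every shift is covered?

11 slots to fill and no one can take more than 4, so at least ⌈11/4⌉ = 3 baristas are needed.
No set of 4 baristas can cover every shift (each such set leaves at least one shift with no one available or exceeds a cap).
Ekwueme, Ghosh, Diallo, Abara, and Horvat alone can cover everything: Aug 10→Ekwueme, Aug 11→Abara+Horvat, Aug 12→Ghosh, Aug 13→Diallo, Aug 14→Ghosh, Aug 15→Horvat, Aug 16→Ekwueme, Aug 17→Ekwueme, Aug 18→Abara, Aug 19→Diallo.

5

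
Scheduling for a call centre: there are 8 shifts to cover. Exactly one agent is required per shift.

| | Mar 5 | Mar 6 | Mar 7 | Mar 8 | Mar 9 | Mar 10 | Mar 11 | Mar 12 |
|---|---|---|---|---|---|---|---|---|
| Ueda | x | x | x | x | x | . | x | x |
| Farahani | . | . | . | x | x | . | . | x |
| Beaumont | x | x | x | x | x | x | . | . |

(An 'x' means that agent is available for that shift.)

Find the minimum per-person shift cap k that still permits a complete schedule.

3

With 3 agents and 8 worker-slots to fill, someone must work at least ⌈8/3⌉ = 3 shifts, so k ≥ 3.
k = 3 works: Mar 5→Ueda, Mar 6→Ueda, Mar 7→Beaumont, Mar 8→Farahani, Mar 9→Farahani, Mar 10→Beaumont, Mar 11→Ueda, Mar 12→Farahani.
Loads: Ueda 3, Farahani 3, Beaumont 2 — all ≤ 3.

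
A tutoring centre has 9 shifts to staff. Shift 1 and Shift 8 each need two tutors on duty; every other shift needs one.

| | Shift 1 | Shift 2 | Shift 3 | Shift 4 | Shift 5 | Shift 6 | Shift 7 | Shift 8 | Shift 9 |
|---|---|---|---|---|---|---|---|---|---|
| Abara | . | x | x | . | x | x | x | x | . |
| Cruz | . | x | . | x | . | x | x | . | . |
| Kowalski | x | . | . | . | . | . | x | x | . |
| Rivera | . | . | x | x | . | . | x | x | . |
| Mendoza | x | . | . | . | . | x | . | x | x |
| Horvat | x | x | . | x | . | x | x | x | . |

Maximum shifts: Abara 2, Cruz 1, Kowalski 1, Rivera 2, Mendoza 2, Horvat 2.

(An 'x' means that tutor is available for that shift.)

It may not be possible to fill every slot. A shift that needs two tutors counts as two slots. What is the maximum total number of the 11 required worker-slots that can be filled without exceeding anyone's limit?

10

Total capacity across all tutors is 2+1+1+2+2+2 = 10, and 11 slots are needed, so at most 10 can be filled.
An assignment achieving 10: Shift 1→Kowalski+Mendoza, Shift 2→Cruz, Shift 3→Abara, Shift 4→Rivera, Shift 5→Abara, Shift 6→Horvat, Shift 7→Rivera, Shift 8→Horvat, Shift 9→Mendoza.
Loads: Abara 2/2, Cruz 1/1, Kowalski 1/1, Rivera 2/2, Mendoza 2/2, Horvat 2/2.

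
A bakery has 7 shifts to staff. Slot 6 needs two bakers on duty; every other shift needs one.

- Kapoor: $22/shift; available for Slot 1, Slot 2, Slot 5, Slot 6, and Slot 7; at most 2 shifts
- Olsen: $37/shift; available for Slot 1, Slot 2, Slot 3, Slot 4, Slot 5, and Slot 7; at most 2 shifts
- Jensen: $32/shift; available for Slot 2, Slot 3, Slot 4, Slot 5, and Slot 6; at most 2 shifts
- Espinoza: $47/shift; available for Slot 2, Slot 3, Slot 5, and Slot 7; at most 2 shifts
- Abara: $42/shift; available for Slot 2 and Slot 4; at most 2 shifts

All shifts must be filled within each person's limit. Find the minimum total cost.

$266

Slot 6 can only be covered by Kapoor and Jensen, so that assignment is forced.
Picking the cheapest available baker for each shift independently would cost $206, but that ignores the shift limits.
An optimal schedule: Slot 1→Kapoor, Slot 2→Abara, Slot 3→Jensen, Slot 4→Abara, Slot 5→Olsen, Slot 6→Kapoor+Jensen, Slot 7→Olsen.
Total: 22 + 42 + 32 + 42 + 37 + 22 + 32 + 37 = $266.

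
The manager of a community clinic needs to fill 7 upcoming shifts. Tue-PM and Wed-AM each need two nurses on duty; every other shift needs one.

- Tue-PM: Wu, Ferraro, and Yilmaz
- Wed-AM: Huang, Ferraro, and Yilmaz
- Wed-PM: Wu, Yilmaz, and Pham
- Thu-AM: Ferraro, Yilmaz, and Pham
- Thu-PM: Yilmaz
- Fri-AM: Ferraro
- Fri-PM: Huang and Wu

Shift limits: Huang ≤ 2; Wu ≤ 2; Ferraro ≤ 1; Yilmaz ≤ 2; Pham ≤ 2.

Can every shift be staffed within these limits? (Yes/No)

No

Total capacity is 9 and 9 slots are needed, so capacity alone doesn't rule it out.
Shifts {Tue-PM, Wed-AM, Thu-PM, Fri-AM} need 6 worker-slots in total, but the nurses available for any of those shifts (Huang, Wu, Ferraro, and Yilmaz) can supply at most 5 among them. So no valid schedule exists.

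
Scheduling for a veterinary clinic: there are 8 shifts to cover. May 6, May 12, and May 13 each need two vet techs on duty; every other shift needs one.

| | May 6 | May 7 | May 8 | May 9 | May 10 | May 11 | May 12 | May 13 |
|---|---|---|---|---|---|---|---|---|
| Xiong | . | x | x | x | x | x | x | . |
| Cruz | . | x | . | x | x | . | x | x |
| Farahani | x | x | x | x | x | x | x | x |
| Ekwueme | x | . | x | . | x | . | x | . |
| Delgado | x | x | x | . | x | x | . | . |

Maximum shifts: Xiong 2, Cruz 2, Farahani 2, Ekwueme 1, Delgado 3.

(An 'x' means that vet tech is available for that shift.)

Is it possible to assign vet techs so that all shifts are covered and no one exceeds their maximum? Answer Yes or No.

Total capacity is 2+2+2+1+3 = 10 but 11 worker-slots are needed — infeasible.

No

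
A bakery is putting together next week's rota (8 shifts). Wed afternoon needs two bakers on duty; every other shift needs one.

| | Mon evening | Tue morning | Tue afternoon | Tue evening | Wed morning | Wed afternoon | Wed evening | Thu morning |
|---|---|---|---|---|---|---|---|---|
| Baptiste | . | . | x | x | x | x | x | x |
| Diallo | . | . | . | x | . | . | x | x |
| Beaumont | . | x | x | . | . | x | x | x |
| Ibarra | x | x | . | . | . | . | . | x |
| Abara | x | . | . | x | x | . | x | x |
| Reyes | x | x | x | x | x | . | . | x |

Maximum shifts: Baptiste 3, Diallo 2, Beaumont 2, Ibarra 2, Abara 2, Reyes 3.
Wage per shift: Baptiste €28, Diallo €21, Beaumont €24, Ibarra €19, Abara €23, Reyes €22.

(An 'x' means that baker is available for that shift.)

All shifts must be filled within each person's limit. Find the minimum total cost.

Wed afternoon can only be covered by Baptiste and Beaumont, so that assignment is forced.
Picking the cheapest available baker for each shift independently would cost €195, but that ignores the shift limits.
An optimal schedule: Mon evening→Ibarra, Tue morning→Ibarra, Tue afternoon→Reyes, Tue evening→Diallo, Wed morning→Reyes, Wed afternoon→Beaumont+Baptiste, Wed evening→Diallo, Thu morning→Reyes.
Total: 19 + 19 + 22 + 21 + 22 + 24 + 28 + 21 + 22 = €198.

€198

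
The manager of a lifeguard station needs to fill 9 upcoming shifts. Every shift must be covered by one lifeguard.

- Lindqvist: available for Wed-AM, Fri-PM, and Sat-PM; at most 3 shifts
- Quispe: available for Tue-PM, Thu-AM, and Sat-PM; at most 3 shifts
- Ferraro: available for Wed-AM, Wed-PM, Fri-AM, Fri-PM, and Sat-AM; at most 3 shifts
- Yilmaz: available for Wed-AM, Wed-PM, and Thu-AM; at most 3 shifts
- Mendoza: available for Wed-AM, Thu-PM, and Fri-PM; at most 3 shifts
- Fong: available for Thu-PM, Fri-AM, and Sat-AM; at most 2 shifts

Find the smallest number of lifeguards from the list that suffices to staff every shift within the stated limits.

3

9 slots to fill and no one can take more than 3, so at least ⌈9/3⌉ = 3 lifeguards are needed.
Quispe, Ferraro, and Mendoza alone can cover everything: Tue-PM→Quispe, Wed-AM→Mendoza, Wed-PM→Ferraro, Thu-AM→Quispe, Thu-PM→Mendoza, Fri-AM→Ferraro, Fri-PM→Mendoza, Sat-AM→Ferraro, Sat-PM→Quispe.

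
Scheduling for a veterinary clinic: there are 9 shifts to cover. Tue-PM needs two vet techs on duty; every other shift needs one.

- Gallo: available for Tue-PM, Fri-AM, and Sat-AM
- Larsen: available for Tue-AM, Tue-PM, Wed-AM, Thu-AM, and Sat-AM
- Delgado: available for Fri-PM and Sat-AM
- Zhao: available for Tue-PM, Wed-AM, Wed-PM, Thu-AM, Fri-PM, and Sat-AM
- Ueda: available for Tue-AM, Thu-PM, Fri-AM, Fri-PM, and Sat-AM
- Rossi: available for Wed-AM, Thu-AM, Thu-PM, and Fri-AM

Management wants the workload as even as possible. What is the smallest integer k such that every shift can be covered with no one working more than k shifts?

With 6 vet techs and 10 worker-slots to fill, someone must work at least ⌈10/6⌉ = 2 shifts, so k ≥ 2.
k = 2 works: Tue-AM→Larsen, Tue-PM→Gallo+Larsen, Wed-AM→Zhao, Wed-PM→Zhao, Thu-AM→Rossi, Thu-PM→Ueda, Fri-AM→Gallo, Fri-PM→Delgado, Sat-AM→Delgado.
Loads: Gallo 2, Larsen 2, Delgado 2, Zhao 2, Ueda 1, Rossi 1 — all ≤ 2.

2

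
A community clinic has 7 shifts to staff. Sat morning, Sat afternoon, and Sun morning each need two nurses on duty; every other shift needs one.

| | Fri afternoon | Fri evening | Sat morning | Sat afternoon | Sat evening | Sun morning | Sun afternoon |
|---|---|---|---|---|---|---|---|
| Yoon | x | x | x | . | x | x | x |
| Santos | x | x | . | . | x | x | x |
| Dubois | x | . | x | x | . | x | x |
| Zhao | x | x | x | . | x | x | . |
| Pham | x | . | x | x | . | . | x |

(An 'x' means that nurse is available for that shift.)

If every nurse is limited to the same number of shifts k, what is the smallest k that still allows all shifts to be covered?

2

With 5 nurses and 10 worker-slots to fill, someone must work at least ⌈10/5⌉ = 2 shifts, so k ≥ 2.
k = 2 works: Fri afternoon→Santos, Fri evening→Yoon, Sat morning→Zhao+Pham, Sat afternoon→Dubois+Pham, Sat evening→Yoon, Sun morning→Dubois+Zhao, Sun afternoon→Santos.
Loads: Yoon 2, Santos 2, Dubois 2, Zhao 2, Pham 2 — all ≤ 2.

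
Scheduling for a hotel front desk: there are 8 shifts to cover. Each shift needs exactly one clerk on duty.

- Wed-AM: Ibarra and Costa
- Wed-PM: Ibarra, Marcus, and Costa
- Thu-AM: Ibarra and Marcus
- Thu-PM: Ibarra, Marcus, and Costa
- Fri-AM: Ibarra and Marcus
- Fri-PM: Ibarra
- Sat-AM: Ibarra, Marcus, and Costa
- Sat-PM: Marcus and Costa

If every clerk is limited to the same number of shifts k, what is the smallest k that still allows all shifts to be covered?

3

With 3 clerks and 8 worker-slots to fill, someone must work at least ⌈8/3⌉ = 3 shifts, so k ≥ 3.
k = 3 works: Wed-AM→Ibarra, Wed-PM→Marcus, Thu-AM→Ibarra, Thu-PM→Costa, Fri-AM→Marcus, Fri-PM→Ibarra, Sat-AM→Costa, Sat-PM→Marcus.
Loads: Ibarra 3, Marcus 3, Costa 2 — all ≤ 3.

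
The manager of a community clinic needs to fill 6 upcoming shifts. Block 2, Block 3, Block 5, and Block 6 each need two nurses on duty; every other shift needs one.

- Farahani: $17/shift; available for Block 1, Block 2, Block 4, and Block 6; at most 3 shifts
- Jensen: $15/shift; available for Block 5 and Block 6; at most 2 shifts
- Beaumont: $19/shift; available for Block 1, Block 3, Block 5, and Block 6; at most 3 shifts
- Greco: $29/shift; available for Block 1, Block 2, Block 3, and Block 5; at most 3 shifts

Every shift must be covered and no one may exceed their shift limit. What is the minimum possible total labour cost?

$196

Block 2 can only be covered by Farahani and Greco, so that assignment is forced.
Block 3 can only be covered by Beaumont and Greco, so that assignment is forced.
Block 4 can only be covered by Farahani, so that assignment is forced.
Picking the cheapest available nurse for each shift independently would cost $194, but that ignores the shift limits.
An optimal schedule: Block 1→Farahani, Block 2→Farahani+Greco, Block 3→Beaumont+Greco, Block 4→Farahani, Block 5→Jensen+Beaumont, Block 6→Jensen+Beaumont.
Total: 17 + 17 + 29 + 19 + 29 + 17 + 15 + 19 + 15 + 19 = $196.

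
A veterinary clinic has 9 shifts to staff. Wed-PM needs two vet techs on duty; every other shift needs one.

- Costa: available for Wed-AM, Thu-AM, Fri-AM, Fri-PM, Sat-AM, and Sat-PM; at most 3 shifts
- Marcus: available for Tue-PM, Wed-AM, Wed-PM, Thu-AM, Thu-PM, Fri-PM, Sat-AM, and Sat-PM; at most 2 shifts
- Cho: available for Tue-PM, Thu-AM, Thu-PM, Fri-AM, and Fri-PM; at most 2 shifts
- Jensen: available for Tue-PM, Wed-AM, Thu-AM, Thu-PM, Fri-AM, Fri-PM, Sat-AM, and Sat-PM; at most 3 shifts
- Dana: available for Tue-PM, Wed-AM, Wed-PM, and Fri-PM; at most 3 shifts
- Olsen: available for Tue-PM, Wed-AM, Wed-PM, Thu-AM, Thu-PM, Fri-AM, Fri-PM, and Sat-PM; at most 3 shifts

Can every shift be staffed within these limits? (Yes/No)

Yes

One valid schedule: Tue-PM→Cho, Wed-AM→Jensen, Wed-PM→Marcus+Dana, Thu-AM→Cho, Thu-PM→Marcus, Fri-AM→Costa, Fri-PM→Jensen, Sat-AM→Costa, Sat-PM→Costa.
Loads: Costa 3/3, Marcus 2/2, Cho 2/2, Jensen 2/3, Dana 1/3, Olsen 0/3 — all within limits.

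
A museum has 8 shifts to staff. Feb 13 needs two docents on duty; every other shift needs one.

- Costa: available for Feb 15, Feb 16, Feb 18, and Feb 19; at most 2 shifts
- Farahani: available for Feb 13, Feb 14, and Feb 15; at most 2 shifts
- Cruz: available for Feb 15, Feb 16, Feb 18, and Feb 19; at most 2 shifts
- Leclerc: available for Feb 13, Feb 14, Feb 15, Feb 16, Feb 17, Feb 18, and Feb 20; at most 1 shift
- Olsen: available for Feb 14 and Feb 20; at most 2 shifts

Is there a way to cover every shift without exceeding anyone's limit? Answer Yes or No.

No

Total capacity is 9 and 9 slots are needed, so capacity alone doesn't rule it out.
Shifts {Feb 13, Feb 17} need 3 worker-slots in total, but the docents available for any of those shifts (Farahani and Leclerc) can supply at most 2 among them. So no valid schedule exists.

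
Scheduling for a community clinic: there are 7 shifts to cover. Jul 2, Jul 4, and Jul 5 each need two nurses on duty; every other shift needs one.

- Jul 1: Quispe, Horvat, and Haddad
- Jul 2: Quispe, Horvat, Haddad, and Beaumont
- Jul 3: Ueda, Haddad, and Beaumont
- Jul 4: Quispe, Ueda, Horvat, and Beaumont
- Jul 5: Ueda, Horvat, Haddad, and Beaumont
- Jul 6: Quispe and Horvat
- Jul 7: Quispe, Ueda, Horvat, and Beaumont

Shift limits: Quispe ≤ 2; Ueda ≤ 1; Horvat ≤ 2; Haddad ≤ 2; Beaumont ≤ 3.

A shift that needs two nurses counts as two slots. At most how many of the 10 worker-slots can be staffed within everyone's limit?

10

Total capacity across all nurses is 2+1+2+2+3 = 10, and 10 slots are needed, so at most 10 can be filled.
An assignment achieving 10: Jul 1→Quispe, Jul 2→Horvat+Haddad, Jul 3→Ueda, Jul 4→Horvat+Beaumont, Jul 5→Haddad+Beaumont, Jul 6→Quispe, Jul 7→Beaumont.
Loads: Quispe 2/2, Ueda 1/1, Horvat 2/2, Haddad 2/2, Beaumont 3/3.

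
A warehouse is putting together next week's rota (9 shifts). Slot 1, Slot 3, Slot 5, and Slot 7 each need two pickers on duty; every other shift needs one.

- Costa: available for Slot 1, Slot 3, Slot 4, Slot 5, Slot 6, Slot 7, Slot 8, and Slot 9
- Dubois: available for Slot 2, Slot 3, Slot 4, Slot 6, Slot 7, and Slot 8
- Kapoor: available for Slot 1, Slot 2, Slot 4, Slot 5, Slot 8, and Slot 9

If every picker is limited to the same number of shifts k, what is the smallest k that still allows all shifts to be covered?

With 3 pickers and 13 worker-slots to fill, someone must work at least ⌈13/3⌉ = 5 shifts, so k ≥ 5.
k = 5 works: Slot 1→Costa+Kapoor, Slot 2→Dubois, Slot 3→Costa+Dubois, Slot 4→Dubois, Slot 5→Costa+Kapoor, Slot 6→Costa, Slot 7→Costa+Dubois, Slot 8→Dubois, Slot 9→Kapoor.
Loads: Costa 5, Dubois 5, Kapoor 3 — all ≤ 5.

5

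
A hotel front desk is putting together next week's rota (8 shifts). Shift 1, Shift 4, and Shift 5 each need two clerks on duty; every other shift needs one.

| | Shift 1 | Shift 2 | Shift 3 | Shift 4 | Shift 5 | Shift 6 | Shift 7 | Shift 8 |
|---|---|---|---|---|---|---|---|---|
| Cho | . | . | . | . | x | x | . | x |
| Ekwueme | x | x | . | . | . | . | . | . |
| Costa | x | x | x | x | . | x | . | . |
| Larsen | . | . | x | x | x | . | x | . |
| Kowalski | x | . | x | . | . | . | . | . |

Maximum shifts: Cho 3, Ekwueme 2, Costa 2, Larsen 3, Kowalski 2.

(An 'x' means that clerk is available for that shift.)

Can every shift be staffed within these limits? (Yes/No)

Shift 4 can only be covered by Costa and Larsen, so that assignment is forced.
Shift 5 can only be covered by Cho and Larsen, so that assignment is forced.
Shift 7 can only be covered by Larsen, so that assignment is forced.
One valid schedule: Shift 1→Ekwueme+Costa, Shift 2→Ekwueme, Shift 3→Kowalski, Shift 4→Costa+Larsen, Shift 5→Cho+Larsen, Shift 6→Cho, Shift 7→Larsen, Shift 8→Cho.
Loads: Cho 3/3, Ekwueme 2/2, Costa 2/2, Larsen 3/3, Kowalski 1/2 — all within limits.

Yes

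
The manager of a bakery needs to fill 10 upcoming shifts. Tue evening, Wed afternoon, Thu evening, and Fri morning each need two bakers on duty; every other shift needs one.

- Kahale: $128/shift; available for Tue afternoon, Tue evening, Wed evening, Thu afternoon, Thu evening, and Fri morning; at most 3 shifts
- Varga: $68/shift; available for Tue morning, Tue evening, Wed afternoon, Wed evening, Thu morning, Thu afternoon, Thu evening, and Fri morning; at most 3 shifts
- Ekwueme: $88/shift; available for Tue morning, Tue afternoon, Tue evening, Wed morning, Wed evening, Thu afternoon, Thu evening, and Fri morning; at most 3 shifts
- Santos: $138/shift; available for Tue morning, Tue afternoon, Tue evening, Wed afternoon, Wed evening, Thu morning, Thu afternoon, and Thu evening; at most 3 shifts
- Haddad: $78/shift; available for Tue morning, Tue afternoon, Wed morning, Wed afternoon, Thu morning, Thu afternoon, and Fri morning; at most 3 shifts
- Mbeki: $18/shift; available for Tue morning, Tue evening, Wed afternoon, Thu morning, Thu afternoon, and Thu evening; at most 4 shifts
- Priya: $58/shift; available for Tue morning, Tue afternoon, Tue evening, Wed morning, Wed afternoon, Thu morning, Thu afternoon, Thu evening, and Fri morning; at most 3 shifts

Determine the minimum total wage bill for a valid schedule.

$772

Picking the cheapest available baker for each shift independently would cost $592, but that ignores the shift limits.
An optimal schedule: Tue morning→Mbeki, Tue afternoon→Priya, Tue evening→Mbeki+Varga, Wed morning→Priya, Wed afternoon→Mbeki+Haddad, Wed evening→Varga, Thu morning→Mbeki, Thu afternoon→Haddad, Thu evening→Varga+Ekwueme, Fri morning→Priya+Haddad.
Total: 18 + 58 + 18 + 68 + 58 + 18 + 78 + 68 + 18 + 78 + 68 + 88 + 58 + 78 = $772.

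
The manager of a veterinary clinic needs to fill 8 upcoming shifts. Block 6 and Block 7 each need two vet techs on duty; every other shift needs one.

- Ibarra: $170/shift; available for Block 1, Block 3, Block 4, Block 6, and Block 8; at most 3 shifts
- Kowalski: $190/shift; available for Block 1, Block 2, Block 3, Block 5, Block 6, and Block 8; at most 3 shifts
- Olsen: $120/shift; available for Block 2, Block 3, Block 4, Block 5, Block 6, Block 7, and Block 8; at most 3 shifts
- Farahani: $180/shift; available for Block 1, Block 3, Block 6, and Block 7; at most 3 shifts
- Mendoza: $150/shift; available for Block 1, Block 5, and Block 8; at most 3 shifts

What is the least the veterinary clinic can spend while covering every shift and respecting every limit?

$1500

Block 7 can only be covered by Olsen and Farahani, so that assignment is forced.
Picking the cheapest available vet tech for each shift independently would cost $1340, but that ignores the shift limits.
An optimal schedule: Block 1→Mendoza, Block 2→Olsen, Block 3→Ibarra, Block 4→Ibarra, Block 5→Mendoza, Block 6→Olsen+Ibarra, Block 7→Olsen+Farahani, Block 8→Mendoza.
Total: 150 + 120 + 170 + 170 + 150 + 120 + 170 + 120 + 180 + 150 = $1500.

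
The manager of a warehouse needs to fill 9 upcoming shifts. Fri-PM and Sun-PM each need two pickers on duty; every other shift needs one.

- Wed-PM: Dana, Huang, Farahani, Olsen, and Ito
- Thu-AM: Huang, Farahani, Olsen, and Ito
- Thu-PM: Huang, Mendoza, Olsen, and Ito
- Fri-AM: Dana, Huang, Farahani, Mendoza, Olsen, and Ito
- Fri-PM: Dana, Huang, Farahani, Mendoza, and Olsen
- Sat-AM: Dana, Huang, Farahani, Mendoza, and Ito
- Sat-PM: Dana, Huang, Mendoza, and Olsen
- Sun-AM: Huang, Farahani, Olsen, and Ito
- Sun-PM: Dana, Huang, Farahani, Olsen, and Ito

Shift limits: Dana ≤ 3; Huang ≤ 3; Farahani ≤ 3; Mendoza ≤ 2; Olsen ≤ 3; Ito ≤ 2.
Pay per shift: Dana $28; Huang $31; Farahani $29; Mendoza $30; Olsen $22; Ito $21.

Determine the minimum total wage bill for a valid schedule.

Picking the cheapest available picker for each shift independently would cost $241, but that ignores the shift limits.
An optimal schedule: Wed-PM→Olsen, Thu-AM→Ito, Thu-PM→Ito, Fri-AM→Farahani, Fri-PM→Dana+Farahani, Sat-AM→Dana, Sat-PM→Olsen, Sun-AM→Olsen, Sun-PM→Dana+Farahani.
Total: 22 + 21 + 21 + 29 + 28 + 29 + 28 + 22 + 22 + 28 + 29 = $279.

$279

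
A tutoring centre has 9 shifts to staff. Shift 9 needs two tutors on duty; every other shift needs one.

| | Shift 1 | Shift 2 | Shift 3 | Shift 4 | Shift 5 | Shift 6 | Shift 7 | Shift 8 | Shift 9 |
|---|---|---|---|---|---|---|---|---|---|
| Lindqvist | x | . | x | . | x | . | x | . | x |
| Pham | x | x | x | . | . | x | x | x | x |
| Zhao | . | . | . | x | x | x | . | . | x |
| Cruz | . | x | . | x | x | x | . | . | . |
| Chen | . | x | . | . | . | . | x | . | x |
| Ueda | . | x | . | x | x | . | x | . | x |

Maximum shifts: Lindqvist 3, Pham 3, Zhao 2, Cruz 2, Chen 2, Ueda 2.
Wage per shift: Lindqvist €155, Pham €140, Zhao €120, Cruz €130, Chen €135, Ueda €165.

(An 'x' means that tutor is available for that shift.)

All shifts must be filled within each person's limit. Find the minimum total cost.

Shift 8 can only be covered by Pham, so that assignment is forced.
Picking the cheapest available tutor for each shift independently would cost €1300, but that ignores the shift limits.
An optimal schedule: Shift 1→Pham, Shift 2→Cruz, Shift 3→Pham, Shift 4→Zhao, Shift 5→Cruz, Shift 6→Zhao, Shift 7→Chen, Shift 8→Pham, Shift 9→Chen+Lindqvist.
Total: 140 + 130 + 140 + 120 + 130 + 120 + 135 + 140 + 135 + 155 = €1345.

€1345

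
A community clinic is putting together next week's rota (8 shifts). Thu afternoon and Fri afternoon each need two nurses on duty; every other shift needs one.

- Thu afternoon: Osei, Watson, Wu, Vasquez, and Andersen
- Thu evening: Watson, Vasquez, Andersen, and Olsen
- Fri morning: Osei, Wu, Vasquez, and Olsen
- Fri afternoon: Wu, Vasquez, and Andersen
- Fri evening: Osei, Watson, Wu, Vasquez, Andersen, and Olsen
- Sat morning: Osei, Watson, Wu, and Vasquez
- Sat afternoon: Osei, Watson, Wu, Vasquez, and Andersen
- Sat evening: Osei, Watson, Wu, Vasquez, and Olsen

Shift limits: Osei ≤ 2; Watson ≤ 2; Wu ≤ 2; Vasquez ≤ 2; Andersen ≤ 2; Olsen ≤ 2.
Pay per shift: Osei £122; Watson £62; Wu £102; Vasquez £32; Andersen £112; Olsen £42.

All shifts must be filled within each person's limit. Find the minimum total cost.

Picking the cheapest available nurse for each shift independently would cost £420, but that ignores the shift limits.
An optimal schedule: Thu afternoon→Wu+Andersen, Thu evening→Vasquez, Fri morning→Olsen, Fri afternoon→Vasquez+Wu, Fri evening→Andersen, Sat morning→Watson, Sat afternoon→Watson, Sat evening→Olsen.
Total: 102 + 112 + 32 + 42 + 32 + 102 + 112 + 62 + 62 + 42 = £700.

£700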